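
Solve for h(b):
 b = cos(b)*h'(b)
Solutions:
 h(b) = C1 + Integral(b/cos(b), b)


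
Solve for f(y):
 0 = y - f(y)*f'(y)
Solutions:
 f(y) = -sqrt(C1 + y^2)
 f(y) = sqrt(C1 + y^2)


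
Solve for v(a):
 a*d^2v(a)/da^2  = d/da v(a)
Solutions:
 v(a) = C1 + C2*a^2


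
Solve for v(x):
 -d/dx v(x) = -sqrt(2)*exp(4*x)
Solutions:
 v(x) = C1 + sqrt(2)*exp(4*x)/4


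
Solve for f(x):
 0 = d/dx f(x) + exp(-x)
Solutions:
 f(x) = C1 + exp(-x)


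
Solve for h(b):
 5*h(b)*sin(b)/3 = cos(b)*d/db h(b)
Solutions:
 h(b) = C1/cos(b)^(5/3)


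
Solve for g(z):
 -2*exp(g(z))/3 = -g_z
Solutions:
 g(z) = log(-1/(C1 + 2*z)) + log(3)


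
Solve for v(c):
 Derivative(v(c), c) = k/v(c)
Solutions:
 v(c) = -sqrt(C1 + 2*c*k)
 v(c) = sqrt(C1 + 2*c*k)


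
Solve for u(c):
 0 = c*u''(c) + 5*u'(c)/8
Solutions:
 u(c) = C1 + C2*c^(3/8)


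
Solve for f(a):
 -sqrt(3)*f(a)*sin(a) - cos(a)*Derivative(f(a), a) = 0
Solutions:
 f(a) = C1*cos(a)^(sqrt(3))


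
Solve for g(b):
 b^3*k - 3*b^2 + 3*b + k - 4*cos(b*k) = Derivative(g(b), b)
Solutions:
 g(b) = C1 + b^4*k/4 - b^3 + 3*b^2/2 + b*k - 4*sin(b*k)/k


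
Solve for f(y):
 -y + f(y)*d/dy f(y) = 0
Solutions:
 f(y) = -sqrt(C1 + y^2)
 f(y) = sqrt(C1 + y^2)


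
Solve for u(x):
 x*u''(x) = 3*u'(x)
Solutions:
 u(x) = C1 + C2*x^4


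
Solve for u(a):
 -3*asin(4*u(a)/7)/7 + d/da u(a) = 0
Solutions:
 Integral(1/asin(4*_y/7), (_y, u(a))) = C1 + 3*a/7


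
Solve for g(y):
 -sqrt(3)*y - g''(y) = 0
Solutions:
 g(y) = C1 + C2*y - sqrt(3)*y^3/6


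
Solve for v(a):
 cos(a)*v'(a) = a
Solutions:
 v(a) = C1 + Integral(a/cos(a), a)


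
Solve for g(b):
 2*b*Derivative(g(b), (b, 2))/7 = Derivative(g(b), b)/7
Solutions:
 g(b) = C1 + C2*b^(3/2)


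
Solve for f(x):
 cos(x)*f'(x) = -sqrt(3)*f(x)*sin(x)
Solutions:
 f(x) = C1*cos(x)^(sqrt(3))


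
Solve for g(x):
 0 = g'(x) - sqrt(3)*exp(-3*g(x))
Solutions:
 g(x) = log(C1 + 3*sqrt(3)*x)/3
 g(x) = log((-3^(1/3) - 3^(5/6)*I)*(C1 + sqrt(3)*x)^(1/3)/2)
 g(x) = log((-3^(1/3) + 3^(5/6)*I)*(C1 + sqrt(3)*x)^(1/3)/2)


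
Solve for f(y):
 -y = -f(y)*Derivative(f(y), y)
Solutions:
 f(y) = -sqrt(C1 + y^2)
 f(y) = sqrt(C1 + y^2)


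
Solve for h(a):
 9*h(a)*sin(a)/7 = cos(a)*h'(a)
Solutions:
 h(a) = C1/cos(a)^(9/7)


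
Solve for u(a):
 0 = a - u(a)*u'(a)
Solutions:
 u(a) = -sqrt(C1 + a^2)
 u(a) = sqrt(C1 + a^2)


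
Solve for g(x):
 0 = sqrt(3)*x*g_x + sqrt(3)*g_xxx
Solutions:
 g(x) = C1 + Integral(C2*airyai(-x) + C3*airybi(-x), x)


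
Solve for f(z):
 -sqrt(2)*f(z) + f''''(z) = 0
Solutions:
 f(z) = C1*exp(-2^(1/8)*z) + C2*exp(2^(1/8)*z) + C3*sin(2^(1/8)*z) + C4*cos(2^(1/8)*z)


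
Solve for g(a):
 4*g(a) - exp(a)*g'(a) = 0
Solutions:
 g(a) = C1*exp(-4*exp(-a))


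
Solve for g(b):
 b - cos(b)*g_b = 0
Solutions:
 g(b) = C1 + Integral(b/cos(b), b)


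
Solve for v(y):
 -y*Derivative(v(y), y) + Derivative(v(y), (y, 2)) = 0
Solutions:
 v(y) = C1 + C2*erfi(sqrt(2)*y/2)


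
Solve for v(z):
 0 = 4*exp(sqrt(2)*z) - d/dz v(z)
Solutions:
 v(z) = C1 + 2*sqrt(2)*exp(sqrt(2)*z)


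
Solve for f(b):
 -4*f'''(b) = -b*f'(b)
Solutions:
 f(b) = C1 + Integral(C2*airyai(2^(1/3)*b/2) + C3*airybi(2^(1/3)*b/2), b)


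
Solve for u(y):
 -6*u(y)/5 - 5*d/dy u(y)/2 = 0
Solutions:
 u(y) = C1*exp(-12*y/25)


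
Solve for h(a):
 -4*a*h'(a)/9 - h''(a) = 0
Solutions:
 h(a) = C1 + C2*erf(sqrt(2)*a/3)


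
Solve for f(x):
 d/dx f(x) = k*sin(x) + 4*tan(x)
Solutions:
 f(x) = C1 - k*cos(x) - 4*log(cos(x))


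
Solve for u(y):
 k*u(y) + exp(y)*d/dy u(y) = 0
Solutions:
 u(y) = C1*exp(k*exp(-y))


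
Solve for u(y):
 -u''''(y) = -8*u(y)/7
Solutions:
 u(y) = C1*exp(-14^(3/4)*y/7) + C2*exp(14^(3/4)*y/7) + C3*sin(14^(3/4)*y/7) + C4*cos(14^(3/4)*y/7)


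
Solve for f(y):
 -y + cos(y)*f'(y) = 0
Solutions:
 f(y) = C1 + Integral(y/cos(y), y)


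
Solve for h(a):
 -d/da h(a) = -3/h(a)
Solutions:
 h(a) = -sqrt(C1 + 6*a)
 h(a) = sqrt(C1 + 6*a)


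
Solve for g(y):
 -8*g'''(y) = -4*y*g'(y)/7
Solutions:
 g(y) = C1 + Integral(C2*airyai(14^(2/3)*y/14) + C3*airybi(14^(2/3)*y/14), y)


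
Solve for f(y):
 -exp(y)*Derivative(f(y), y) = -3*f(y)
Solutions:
 f(y) = C1*exp(-3*exp(-y))


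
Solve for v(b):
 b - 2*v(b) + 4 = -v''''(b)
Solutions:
 v(b) = C1*exp(-2^(1/4)*b) + C2*exp(2^(1/4)*b) + C3*sin(2^(1/4)*b) + C4*cos(2^(1/4)*b) + b/2 + 2


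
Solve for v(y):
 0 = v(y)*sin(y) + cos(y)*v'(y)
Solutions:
 v(y) = C1*cos(y)


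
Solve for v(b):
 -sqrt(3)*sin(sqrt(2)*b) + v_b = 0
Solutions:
 v(b) = C1 - sqrt(6)*cos(sqrt(2)*b)/2


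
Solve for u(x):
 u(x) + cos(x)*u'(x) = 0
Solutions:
 u(x) = C1*sqrt(sin(x) - 1)/sqrt(sin(x) + 1)


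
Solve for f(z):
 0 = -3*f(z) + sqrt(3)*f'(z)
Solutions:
 f(z) = C1*exp(sqrt(3)*z)


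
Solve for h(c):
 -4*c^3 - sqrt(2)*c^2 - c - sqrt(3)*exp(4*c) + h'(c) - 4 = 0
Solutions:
 h(c) = C1 + c^4 + sqrt(2)*c^3/3 + c^2/2 + 4*c + sqrt(3)*exp(4*c)/4


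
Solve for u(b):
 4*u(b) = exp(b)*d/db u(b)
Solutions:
 u(b) = C1*exp(-4*exp(-b))


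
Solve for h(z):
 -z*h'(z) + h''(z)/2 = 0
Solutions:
 h(z) = C1 + C2*erfi(z)


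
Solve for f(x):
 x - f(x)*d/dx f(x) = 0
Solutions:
 f(x) = -sqrt(C1 + x^2)
 f(x) = sqrt(C1 + x^2)


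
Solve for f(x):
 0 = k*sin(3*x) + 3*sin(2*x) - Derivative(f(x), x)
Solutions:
 f(x) = C1 - k*cos(3*x)/3 - 3*cos(2*x)/2


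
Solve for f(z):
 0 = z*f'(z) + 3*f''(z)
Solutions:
 f(z) = C1 + C2*erf(sqrt(6)*z/6)


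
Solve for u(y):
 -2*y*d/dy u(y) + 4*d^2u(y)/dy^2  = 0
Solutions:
 u(y) = C1 + C2*erfi(y/2)


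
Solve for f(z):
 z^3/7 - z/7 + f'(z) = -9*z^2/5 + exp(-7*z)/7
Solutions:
 f(z) = C1 - z^4/28 - 3*z^3/5 + z^2/14 - exp(-7*z)/49


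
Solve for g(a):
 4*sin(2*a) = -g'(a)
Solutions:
 g(a) = C1 + 2*cos(2*a)


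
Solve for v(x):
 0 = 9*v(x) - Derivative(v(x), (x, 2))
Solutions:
 v(x) = C1*exp(-3*x) + C2*exp(3*x)


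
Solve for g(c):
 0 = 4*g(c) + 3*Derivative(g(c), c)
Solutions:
 g(c) = C1*exp(-4*c/3)


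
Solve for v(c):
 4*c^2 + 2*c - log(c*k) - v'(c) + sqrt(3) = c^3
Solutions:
 v(c) = C1 - c^4/4 + 4*c^3/3 + c^2 - c*log(c*k) + c*(1 + sqrt(3))


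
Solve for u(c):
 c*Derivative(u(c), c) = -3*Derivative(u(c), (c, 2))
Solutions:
 u(c) = C1 + C2*erf(sqrt(6)*c/6)


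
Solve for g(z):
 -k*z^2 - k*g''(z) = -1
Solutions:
 g(z) = C1 + C2*z - z^4/12 + z^2/(2*k)


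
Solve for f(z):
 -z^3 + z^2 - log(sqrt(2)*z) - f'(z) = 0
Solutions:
 f(z) = C1 - z^4/4 + z^3/3 - z*log(z) - z*log(2)/2 + z


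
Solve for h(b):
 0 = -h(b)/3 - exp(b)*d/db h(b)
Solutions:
 h(b) = C1*exp(exp(-b)/3)


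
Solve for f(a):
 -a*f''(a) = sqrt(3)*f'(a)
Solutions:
 f(a) = C1 + C2*a^(1 - sqrt(3))


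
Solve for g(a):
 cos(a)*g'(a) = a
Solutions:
 g(a) = C1 + Integral(a/cos(a), a)


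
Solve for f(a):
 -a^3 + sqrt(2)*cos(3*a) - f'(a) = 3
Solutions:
 f(a) = C1 - a^4/4 - 3*a + sqrt(2)*sin(3*a)/3


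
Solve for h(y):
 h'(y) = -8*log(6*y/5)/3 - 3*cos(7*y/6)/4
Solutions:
 h(y) = C1 - 8*y*log(y)/3 - 8*y*log(6)/3 + 8*y/3 + 8*y*log(5)/3 - 9*sin(7*y/6)/14


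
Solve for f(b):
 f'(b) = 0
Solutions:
 f(b) = C1


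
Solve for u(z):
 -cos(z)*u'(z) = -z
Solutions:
 u(z) = C1 + Integral(z/cos(z), z)


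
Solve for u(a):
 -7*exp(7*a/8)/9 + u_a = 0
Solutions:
 u(a) = C1 + 8*exp(7*a/8)/9


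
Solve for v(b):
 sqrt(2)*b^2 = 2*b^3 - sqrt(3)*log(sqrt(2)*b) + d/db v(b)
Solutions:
 v(b) = C1 - b^4/2 + sqrt(2)*b^3/3 + sqrt(3)*b*log(b) - sqrt(3)*b + sqrt(3)*b*log(2)/2


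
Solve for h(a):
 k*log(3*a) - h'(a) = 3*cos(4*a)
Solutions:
 h(a) = C1 + a*k*(log(a) - 1) + a*k*log(3) - 3*sin(4*a)/4


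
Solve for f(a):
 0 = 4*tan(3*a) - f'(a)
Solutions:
 f(a) = C1 - 4*log(cos(3*a))/3


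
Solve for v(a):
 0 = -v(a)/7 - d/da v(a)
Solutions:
 v(a) = C1*exp(-a/7)


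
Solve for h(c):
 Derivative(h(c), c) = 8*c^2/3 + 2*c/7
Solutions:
 h(c) = C1 + 8*c^3/9 + c^2/7


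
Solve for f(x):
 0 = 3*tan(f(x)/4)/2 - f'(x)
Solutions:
 f(x) = -4*asin(C1*exp(3*x/8)) + 4*pi
 f(x) = 4*asin(C1*exp(3*x/8))


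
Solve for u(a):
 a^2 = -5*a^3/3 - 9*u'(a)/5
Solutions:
 u(a) = C1 - 25*a^4/108 - 5*a^3/27


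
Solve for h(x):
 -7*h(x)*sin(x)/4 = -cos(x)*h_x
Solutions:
 h(x) = C1/cos(x)^(7/4)


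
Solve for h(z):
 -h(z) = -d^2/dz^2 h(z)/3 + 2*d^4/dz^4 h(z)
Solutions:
 h(z) = (C1*sin(2^(3/4)*z*sin(atan(sqrt(71))/2)/2) + C2*cos(2^(3/4)*z*sin(atan(sqrt(71))/2)/2))*exp(-2^(3/4)*z*cos(atan(sqrt(71))/2)/2) + (C3*sin(2^(3/4)*z*sin(atan(sqrt(71))/2)/2) + C4*cos(2^(3/4)*z*sin(atan(sqrt(71))/2)/2))*exp(2^(3/4)*z*cos(atan(sqrt(71))/2)/2)


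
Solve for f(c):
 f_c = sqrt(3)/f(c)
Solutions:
 f(c) = -sqrt(C1 + 2*sqrt(3)*c)
 f(c) = sqrt(C1 + 2*sqrt(3)*c)


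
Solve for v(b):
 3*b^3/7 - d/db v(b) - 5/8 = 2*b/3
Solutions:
 v(b) = C1 + 3*b^4/28 - b^2/3 - 5*b/8


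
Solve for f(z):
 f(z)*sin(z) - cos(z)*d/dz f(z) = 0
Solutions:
 f(z) = C1/cos(z)


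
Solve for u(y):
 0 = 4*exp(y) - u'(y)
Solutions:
 u(y) = C1 + 4*exp(y)


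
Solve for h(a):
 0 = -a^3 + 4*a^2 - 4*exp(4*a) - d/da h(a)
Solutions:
 h(a) = C1 - a^4/4 + 4*a^3/3 - exp(4*a)


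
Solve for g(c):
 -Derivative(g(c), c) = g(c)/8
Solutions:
 g(c) = C1*exp(-c/8)


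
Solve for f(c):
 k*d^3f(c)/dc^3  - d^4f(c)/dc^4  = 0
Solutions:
 f(c) = C1 + C2*c + C3*c^2 + C4*exp(c*k)


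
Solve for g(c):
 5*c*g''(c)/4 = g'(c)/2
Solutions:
 g(c) = C1 + C2*c^(7/5)


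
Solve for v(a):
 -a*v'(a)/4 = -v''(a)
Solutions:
 v(a) = C1 + C2*erfi(sqrt(2)*a/4)


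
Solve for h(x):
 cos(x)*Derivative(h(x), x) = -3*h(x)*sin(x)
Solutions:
 h(x) = C1*cos(x)^3


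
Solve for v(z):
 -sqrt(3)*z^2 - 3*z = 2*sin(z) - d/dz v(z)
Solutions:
 v(z) = C1 + sqrt(3)*z^3/3 + 3*z^2/2 - 2*cos(z)


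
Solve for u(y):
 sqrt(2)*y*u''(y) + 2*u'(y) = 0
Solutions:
 u(y) = C1 + C2*y^(1 - sqrt(2))


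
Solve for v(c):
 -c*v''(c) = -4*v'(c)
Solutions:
 v(c) = C1 + C2*c^5


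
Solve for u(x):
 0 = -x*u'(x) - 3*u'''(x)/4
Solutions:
 u(x) = C1 + Integral(C2*airyai(-6^(2/3)*x/3) + C3*airybi(-6^(2/3)*x/3), x)


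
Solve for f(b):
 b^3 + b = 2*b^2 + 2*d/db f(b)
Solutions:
 f(b) = C1 + b^4/8 - b^3/3 + b^2/4


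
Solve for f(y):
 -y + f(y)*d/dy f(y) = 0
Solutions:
 f(y) = -sqrt(C1 + y^2)
 f(y) = sqrt(C1 + y^2)


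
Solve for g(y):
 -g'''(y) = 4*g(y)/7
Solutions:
 g(y) = C3*exp(-14^(2/3)*y/7) + (C1*sin(14^(2/3)*sqrt(3)*y/14) + C2*cos(14^(2/3)*sqrt(3)*y/14))*exp(14^(2/3)*y/14)


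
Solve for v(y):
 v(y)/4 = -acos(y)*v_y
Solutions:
 v(y) = C1*exp(-Integral(1/acos(y), y)/4)


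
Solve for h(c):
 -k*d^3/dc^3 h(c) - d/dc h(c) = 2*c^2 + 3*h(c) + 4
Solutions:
 h(c) = C1*exp(2^(1/3)*c*(6^(1/3)*(sqrt(3)*sqrt((243 + 4/k)/k^2) + 27/k)^(1/3)/12 - 2^(1/3)*3^(5/6)*I*(sqrt(3)*sqrt((243 + 4/k)/k^2) + 27/k)^(1/3)/12 + 2/(k*(-3^(1/3) + 3^(5/6)*I)*(sqrt(3)*sqrt((243 + 4/k)/k^2) + 27/k)^(1/3)))) + C2*exp(2^(1/3)*c*(6^(1/3)*(sqrt(3)*sqrt((243 + 4/k)/k^2) + 27/k)^(1/3)/12 + 2^(1/3)*3^(5/6)*I*(sqrt(3)*sqrt((243 + 4/k)/k^2) + 27/k)^(1/3)/12 - 2/(k*(3^(1/3) + 3^(5/6)*I)*(sqrt(3)*sqrt((243 + 4/k)/k^2) + 27/k)^(1/3)))) + C3*exp(6^(1/3)*c*(-2^(1/3)*(sqrt(3)*sqrt((243 + 4/k)/k^2) + 27/k)^(1/3) + 2*3^(1/3)/(k*(sqrt(3)*sqrt((243 + 4/k)/k^2) + 27/k)^(1/3)))/6) - 2*c^2/3 + 4*c/9 - 40/27


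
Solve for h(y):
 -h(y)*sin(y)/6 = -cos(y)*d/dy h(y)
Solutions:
 h(y) = C1/cos(y)^(1/6)


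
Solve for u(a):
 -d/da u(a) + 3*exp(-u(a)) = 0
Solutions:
 u(a) = log(C1 + 3*a)


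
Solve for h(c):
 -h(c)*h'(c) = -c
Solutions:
 h(c) = -sqrt(C1 + c^2)
 h(c) = sqrt(C1 + c^2)


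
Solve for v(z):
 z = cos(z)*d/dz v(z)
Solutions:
 v(z) = C1 + Integral(z/cos(z), z)


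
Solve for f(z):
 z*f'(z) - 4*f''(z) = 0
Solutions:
 f(z) = C1 + C2*erfi(sqrt(2)*z/4)


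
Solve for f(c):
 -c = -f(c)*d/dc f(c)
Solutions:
 f(c) = -sqrt(C1 + c^2)
 f(c) = sqrt(C1 + c^2)


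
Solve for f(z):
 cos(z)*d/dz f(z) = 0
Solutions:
 f(z) = C1


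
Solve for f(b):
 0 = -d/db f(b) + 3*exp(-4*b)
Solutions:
 f(b) = C1 - 3*exp(-4*b)/4


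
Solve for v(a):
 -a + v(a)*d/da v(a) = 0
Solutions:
 v(a) = -sqrt(C1 + a^2)
 v(a) = sqrt(C1 + a^2)


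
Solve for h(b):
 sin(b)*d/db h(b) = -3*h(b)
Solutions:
 h(b) = C1*(cos(b) + 1)^(3/2)/(cos(b) - 1)^(3/2)


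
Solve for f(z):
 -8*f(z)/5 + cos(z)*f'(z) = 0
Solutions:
 f(z) = C1*(sin(z) + 1)^(4/5)/(sin(z) - 1)^(4/5)


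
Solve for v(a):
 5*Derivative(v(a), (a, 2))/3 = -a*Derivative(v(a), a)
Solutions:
 v(a) = C1 + C2*erf(sqrt(30)*a/10)


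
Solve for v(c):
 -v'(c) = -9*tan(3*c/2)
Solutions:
 v(c) = C1 - 6*log(cos(3*c/2))


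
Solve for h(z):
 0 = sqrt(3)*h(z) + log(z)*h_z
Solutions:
 h(z) = C1*exp(-sqrt(3)*li(z))


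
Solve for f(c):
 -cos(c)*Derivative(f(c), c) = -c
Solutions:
 f(c) = C1 + Integral(c/cos(c), c)


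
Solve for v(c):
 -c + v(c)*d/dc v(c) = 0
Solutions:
 v(c) = -sqrt(C1 + c^2)
 v(c) = sqrt(C1 + c^2)


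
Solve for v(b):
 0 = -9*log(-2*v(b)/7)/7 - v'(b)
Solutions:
 7*Integral(1/(log(-_y) - log(7) + log(2)), (_y, v(b)))/9 = C1 - b


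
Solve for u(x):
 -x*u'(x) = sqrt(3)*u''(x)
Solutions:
 u(x) = C1 + C2*erf(sqrt(2)*3^(3/4)*x/6)


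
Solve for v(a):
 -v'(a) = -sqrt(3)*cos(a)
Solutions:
 v(a) = C1 + sqrt(3)*sin(a)


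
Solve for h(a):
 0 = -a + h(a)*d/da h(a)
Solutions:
 h(a) = -sqrt(C1 + a^2)
 h(a) = sqrt(C1 + a^2)


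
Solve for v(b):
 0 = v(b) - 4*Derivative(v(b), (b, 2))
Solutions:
 v(b) = C1*exp(-b/2) + C2*exp(b/2)


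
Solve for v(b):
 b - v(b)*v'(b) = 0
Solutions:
 v(b) = -sqrt(C1 + b^2)
 v(b) = sqrt(C1 + b^2)


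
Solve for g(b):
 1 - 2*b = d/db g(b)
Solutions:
 g(b) = C1 - b^2 + b


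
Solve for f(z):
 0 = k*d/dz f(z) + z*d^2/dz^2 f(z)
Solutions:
 f(z) = C1 + z^(1 - re(k))*(C2*sin(log(z)*Abs(im(k))) + C3*cos(log(z)*im(k)))


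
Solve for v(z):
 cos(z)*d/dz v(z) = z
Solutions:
 v(z) = C1 + Integral(z/cos(z), z)


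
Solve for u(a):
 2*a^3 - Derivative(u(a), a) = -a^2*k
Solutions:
 u(a) = C1 + a^4/2 + a^3*k/3


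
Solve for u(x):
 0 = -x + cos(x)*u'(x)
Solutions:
 u(x) = C1 + Integral(x/cos(x), x)


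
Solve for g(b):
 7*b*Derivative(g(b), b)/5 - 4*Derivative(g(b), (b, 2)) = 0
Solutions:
 g(b) = C1 + C2*erfi(sqrt(70)*b/20)


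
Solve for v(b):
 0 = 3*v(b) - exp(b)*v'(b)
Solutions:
 v(b) = C1*exp(-3*exp(-b))


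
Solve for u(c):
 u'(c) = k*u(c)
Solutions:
 u(c) = C1*exp(c*k)


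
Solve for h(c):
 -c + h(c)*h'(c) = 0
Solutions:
 h(c) = -sqrt(C1 + c^2)
 h(c) = sqrt(C1 + c^2)


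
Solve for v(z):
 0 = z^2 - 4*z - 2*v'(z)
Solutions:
 v(z) = C1 + z^3/6 - z^2


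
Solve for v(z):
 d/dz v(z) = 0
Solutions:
 v(z) = C1


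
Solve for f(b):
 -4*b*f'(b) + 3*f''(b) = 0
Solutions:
 f(b) = C1 + C2*erfi(sqrt(6)*b/3)


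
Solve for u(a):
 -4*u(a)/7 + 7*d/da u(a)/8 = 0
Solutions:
 u(a) = C1*exp(32*a/49)


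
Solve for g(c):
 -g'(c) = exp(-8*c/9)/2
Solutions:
 g(c) = C1 + 9*exp(-8*c/9)/16


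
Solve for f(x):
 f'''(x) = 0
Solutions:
 f(x) = C1 + C2*x + C3*x^2


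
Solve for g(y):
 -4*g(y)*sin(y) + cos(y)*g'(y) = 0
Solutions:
 g(y) = C1/cos(y)^4


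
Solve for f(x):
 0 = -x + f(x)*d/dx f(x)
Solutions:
 f(x) = -sqrt(C1 + x^2)
 f(x) = sqrt(C1 + x^2)


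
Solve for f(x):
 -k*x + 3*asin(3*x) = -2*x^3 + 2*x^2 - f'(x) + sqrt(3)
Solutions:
 f(x) = C1 + k*x^2/2 - x^4/2 + 2*x^3/3 - 3*x*asin(3*x) + sqrt(3)*x - sqrt(1 - 9*x^2)


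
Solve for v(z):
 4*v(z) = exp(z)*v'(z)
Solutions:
 v(z) = C1*exp(-4*exp(-z))


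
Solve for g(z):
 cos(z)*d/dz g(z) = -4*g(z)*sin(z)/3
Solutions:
 g(z) = C1*cos(z)^(4/3)


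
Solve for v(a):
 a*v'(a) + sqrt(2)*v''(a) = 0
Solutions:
 v(a) = C1 + C2*erf(2^(1/4)*a/2)


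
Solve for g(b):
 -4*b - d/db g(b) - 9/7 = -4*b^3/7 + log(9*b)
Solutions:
 g(b) = C1 + b^4/7 - 2*b^2 - b*log(b) - b*log(9) - 2*b/7


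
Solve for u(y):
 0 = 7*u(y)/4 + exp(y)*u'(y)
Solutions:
 u(y) = C1*exp(7*exp(-y)/4)


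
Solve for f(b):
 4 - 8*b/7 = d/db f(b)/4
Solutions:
 f(b) = C1 - 16*b^2/7 + 16*b


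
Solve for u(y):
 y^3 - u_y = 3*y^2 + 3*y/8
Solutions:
 u(y) = C1 + y^4/4 - y^3 - 3*y^2/16


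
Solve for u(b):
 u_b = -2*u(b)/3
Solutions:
 u(b) = C1*exp(-2*b/3)


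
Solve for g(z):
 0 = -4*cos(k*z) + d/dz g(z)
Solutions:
 g(z) = C1 + 4*sin(k*z)/k


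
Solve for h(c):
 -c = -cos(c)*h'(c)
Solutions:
 h(c) = C1 + Integral(c/cos(c), c)


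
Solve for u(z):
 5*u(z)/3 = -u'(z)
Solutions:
 u(z) = C1*exp(-5*z/3)


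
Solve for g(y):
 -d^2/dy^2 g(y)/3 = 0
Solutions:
 g(y) = C1 + C2*y


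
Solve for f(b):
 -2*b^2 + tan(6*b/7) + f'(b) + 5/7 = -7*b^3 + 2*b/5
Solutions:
 f(b) = C1 - 7*b^4/4 + 2*b^3/3 + b^2/5 - 5*b/7 + 7*log(cos(6*b/7))/6


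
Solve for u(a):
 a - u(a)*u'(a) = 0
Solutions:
 u(a) = -sqrt(C1 + a^2)
 u(a) = sqrt(C1 + a^2)


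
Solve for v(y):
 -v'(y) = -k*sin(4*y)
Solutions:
 v(y) = C1 - k*cos(4*y)/4


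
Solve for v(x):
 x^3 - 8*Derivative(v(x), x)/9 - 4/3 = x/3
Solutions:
 v(x) = C1 + 9*x^4/32 - 3*x^2/16 - 3*x/2


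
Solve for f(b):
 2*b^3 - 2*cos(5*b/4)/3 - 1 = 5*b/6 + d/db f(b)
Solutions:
 f(b) = C1 + b^4/2 - 5*b^2/12 - b - 8*sin(5*b/4)/15


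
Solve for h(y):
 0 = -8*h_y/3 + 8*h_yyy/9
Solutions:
 h(y) = C1 + C2*exp(-sqrt(3)*y) + C3*exp(sqrt(3)*y)


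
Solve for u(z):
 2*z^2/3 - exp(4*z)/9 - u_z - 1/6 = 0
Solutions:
 u(z) = C1 + 2*z^3/9 - z/6 - exp(4*z)/36


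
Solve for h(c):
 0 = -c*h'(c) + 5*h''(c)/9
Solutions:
 h(c) = C1 + C2*erfi(3*sqrt(10)*c/10)


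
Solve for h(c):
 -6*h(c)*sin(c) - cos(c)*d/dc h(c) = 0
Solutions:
 h(c) = C1*cos(c)^6


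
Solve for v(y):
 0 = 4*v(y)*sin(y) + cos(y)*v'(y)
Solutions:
 v(y) = C1*cos(y)^4


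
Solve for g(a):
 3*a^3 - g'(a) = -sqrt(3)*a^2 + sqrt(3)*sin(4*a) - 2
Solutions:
 g(a) = C1 + 3*a^4/4 + sqrt(3)*a^3/3 + 2*a + sqrt(3)*cos(4*a)/4


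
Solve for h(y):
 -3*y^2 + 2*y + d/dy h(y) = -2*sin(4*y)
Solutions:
 h(y) = C1 + y^3 - y^2 + cos(4*y)/2


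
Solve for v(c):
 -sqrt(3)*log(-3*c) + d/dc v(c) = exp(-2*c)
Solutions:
 v(c) = C1 + sqrt(3)*c*log(-c) + sqrt(3)*c*(-1 + log(3)) - exp(-2*c)/2


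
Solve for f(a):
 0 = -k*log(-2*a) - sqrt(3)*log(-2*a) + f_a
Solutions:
 f(a) = C1 + a*(k + sqrt(3))*log(-a) + a*(-k + k*log(2) - sqrt(3) + sqrt(3)*log(2))


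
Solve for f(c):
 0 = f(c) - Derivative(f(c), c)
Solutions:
 f(c) = C1*exp(c)


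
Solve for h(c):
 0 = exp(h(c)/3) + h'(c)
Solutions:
 h(c) = 3*log(1/(C1 + c)) + 3*log(3)


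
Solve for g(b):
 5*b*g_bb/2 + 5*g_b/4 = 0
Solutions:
 g(b) = C1 + C2*sqrt(b)


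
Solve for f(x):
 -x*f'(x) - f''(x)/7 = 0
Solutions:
 f(x) = C1 + C2*erf(sqrt(14)*x/2)


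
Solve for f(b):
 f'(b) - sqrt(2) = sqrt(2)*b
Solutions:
 f(b) = C1 + sqrt(2)*b^2/2 + sqrt(2)*b


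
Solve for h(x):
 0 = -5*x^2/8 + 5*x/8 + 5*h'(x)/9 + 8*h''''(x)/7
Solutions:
 h(x) = C1 + C4*exp(-105^(1/3)*x/6) + 3*x^3/8 - 9*x^2/16 + (C2*sin(3^(5/6)*35^(1/3)*x/12) + C3*cos(3^(5/6)*35^(1/3)*x/12))*exp(105^(1/3)*x/12)


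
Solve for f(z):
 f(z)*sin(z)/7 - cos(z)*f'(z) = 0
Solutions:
 f(z) = C1/cos(z)^(1/7)


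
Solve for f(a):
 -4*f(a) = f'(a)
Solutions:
 f(a) = C1*exp(-4*a)


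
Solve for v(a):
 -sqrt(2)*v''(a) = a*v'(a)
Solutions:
 v(a) = C1 + C2*erf(2^(1/4)*a/2)


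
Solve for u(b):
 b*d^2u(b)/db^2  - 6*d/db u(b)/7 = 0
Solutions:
 u(b) = C1 + C2*b^(13/7)


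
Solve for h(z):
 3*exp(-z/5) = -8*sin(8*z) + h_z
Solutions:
 h(z) = C1 - cos(8*z) - 15*exp(-z/5)


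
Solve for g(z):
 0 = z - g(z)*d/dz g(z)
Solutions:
 g(z) = -sqrt(C1 + z^2)
 g(z) = sqrt(C1 + z^2)


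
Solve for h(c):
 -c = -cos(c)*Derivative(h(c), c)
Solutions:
 h(c) = C1 + Integral(c/cos(c), c)


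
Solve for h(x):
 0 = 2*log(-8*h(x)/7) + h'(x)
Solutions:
 Integral(1/(log(-_y) - log(7) + 3*log(2)), (_y, h(x)))/2 = C1 - x


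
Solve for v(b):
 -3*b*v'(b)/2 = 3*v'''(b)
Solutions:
 v(b) = C1 + Integral(C2*airyai(-2^(2/3)*b/2) + C3*airybi(-2^(2/3)*b/2), b)


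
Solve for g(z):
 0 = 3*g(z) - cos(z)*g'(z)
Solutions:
 g(z) = C1*(sin(z) + 1)^(3/2)/(sin(z) - 1)^(3/2)


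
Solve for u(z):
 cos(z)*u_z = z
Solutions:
 u(z) = C1 + Integral(z/cos(z), z)


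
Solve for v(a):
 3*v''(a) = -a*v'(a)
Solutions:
 v(a) = C1 + C2*erf(sqrt(6)*a/6)


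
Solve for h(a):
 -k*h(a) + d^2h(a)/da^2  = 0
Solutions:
 h(a) = C1*exp(-a*sqrt(k)) + C2*exp(a*sqrt(k))


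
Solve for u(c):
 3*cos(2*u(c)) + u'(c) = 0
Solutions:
 u(c) = -asin((C1 + exp(12*c))/(C1 - exp(12*c)))/2 + pi/2
 u(c) = asin((C1 + exp(12*c))/(C1 - exp(12*c)))/2


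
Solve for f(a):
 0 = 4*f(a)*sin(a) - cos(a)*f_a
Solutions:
 f(a) = C1/cos(a)^4


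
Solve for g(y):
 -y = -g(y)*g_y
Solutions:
 g(y) = -sqrt(C1 + y^2)
 g(y) = sqrt(C1 + y^2)


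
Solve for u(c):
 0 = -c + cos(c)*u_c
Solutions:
 u(c) = C1 + Integral(c/cos(c), c)


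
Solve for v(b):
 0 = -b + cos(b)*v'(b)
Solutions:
 v(b) = C1 + Integral(b/cos(b), b)


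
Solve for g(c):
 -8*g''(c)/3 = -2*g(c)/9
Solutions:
 g(c) = C1*exp(-sqrt(3)*c/6) + C2*exp(sqrt(3)*c/6)


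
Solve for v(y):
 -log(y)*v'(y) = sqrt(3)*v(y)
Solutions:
 v(y) = C1*exp(-sqrt(3)*li(y))


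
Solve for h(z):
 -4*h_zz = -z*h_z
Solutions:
 h(z) = C1 + C2*erfi(sqrt(2)*z/4)


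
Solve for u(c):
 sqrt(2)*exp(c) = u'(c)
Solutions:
 u(c) = C1 + sqrt(2)*exp(c)


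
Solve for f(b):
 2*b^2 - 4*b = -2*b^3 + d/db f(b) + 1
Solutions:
 f(b) = C1 + b^4/2 + 2*b^3/3 - 2*b^2 - b


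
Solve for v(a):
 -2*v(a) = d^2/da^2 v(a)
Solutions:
 v(a) = C1*sin(sqrt(2)*a) + C2*cos(sqrt(2)*a)


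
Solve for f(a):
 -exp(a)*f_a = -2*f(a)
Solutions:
 f(a) = C1*exp(-2*exp(-a))


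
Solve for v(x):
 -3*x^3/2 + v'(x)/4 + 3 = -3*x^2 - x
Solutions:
 v(x) = C1 + 3*x^4/2 - 4*x^3 - 2*x^2 - 12*x


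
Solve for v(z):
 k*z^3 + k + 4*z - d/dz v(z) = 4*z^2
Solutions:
 v(z) = C1 + k*z^4/4 + k*z - 4*z^3/3 + 2*z^2


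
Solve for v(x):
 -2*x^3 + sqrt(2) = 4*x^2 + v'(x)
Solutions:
 v(x) = C1 - x^4/2 - 4*x^3/3 + sqrt(2)*x


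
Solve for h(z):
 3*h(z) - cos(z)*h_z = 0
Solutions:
 h(z) = C1*(sin(z) + 1)^(3/2)/(sin(z) - 1)^(3/2)


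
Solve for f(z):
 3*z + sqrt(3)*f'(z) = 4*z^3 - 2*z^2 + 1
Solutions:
 f(z) = C1 + sqrt(3)*z^4/3 - 2*sqrt(3)*z^3/9 - sqrt(3)*z^2/2 + sqrt(3)*z/3


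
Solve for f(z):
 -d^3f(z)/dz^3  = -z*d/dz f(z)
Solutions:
 f(z) = C1 + Integral(C2*airyai(z) + C3*airybi(z), z)


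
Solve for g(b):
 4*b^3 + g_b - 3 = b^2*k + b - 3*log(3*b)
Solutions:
 g(b) = C1 - b^4 + b^3*k/3 + b^2/2 - 3*b*log(b) - b*log(27) + 6*b


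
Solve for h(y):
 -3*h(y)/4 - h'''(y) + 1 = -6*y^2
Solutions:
 h(y) = C3*exp(-6^(1/3)*y/2) + 8*y^2 + (C1*sin(2^(1/3)*3^(5/6)*y/4) + C2*cos(2^(1/3)*3^(5/6)*y/4))*exp(6^(1/3)*y/4) + 4/3


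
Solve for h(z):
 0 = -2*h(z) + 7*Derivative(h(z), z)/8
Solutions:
 h(z) = C1*exp(16*z/7)


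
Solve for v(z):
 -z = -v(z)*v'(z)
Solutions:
 v(z) = -sqrt(C1 + z^2)
 v(z) = sqrt(C1 + z^2)


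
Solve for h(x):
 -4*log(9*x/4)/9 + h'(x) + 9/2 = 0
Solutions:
 h(x) = C1 + 4*x*log(x)/9 - 89*x/18 - 8*x*log(2)/9 + 8*x*log(3)/9


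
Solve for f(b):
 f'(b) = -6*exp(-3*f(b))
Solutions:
 f(b) = log(C1 - 18*b)/3
 f(b) = log((-3^(1/3) - 3^(5/6)*I)*(C1 - 6*b)^(1/3)/2)
 f(b) = log((-3^(1/3) + 3^(5/6)*I)*(C1 - 6*b)^(1/3)/2)


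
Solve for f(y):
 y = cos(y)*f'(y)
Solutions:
 f(y) = C1 + Integral(y/cos(y), y)


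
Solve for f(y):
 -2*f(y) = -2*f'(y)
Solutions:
 f(y) = C1*exp(y)


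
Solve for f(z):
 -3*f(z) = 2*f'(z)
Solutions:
 f(z) = C1*exp(-3*z/2)


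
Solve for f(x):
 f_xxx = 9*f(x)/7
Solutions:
 f(x) = C3*exp(21^(2/3)*x/7) + (C1*sin(3*3^(1/6)*7^(2/3)*x/14) + C2*cos(3*3^(1/6)*7^(2/3)*x/14))*exp(-21^(2/3)*x/14)


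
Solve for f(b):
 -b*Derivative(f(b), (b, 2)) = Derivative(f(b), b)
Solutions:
 f(b) = C1 + C2*log(b)


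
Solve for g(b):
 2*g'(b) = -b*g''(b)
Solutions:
 g(b) = C1 + C2/b


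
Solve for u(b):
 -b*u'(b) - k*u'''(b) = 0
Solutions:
 u(b) = C1 + Integral(C2*airyai(b*(-1/k)^(1/3)) + C3*airybi(b*(-1/k)^(1/3)), b)


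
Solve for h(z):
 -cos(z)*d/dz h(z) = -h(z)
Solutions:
 h(z) = C1*sqrt(sin(z) + 1)/sqrt(sin(z) - 1)


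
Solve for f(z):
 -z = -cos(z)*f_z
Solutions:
 f(z) = C1 + Integral(z/cos(z), z)


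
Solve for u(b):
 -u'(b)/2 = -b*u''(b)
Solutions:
 u(b) = C1 + C2*b^(3/2)


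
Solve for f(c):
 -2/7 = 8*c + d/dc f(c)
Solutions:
 f(c) = C1 - 4*c^2 - 2*c/7


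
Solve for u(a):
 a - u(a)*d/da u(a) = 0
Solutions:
 u(a) = -sqrt(C1 + a^2)
 u(a) = sqrt(C1 + a^2)


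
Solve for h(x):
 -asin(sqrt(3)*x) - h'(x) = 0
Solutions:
 h(x) = C1 - x*asin(sqrt(3)*x) - sqrt(3)*sqrt(1 - 3*x^2)/3


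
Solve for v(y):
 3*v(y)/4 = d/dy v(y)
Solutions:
 v(y) = C1*exp(3*y/4)


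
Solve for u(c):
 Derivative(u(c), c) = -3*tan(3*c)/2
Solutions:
 u(c) = C1 + log(cos(3*c))/2


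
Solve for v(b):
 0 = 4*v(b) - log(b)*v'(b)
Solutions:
 v(b) = C1*exp(4*li(b))


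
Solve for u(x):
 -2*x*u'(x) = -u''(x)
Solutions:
 u(x) = C1 + C2*erfi(x)


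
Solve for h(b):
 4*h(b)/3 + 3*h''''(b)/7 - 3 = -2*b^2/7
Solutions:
 h(b) = -3*b^2/14 + (C1*sin(sqrt(3)*7^(1/4)*b/3) + C2*cos(sqrt(3)*7^(1/4)*b/3))*exp(-sqrt(3)*7^(1/4)*b/3) + (C3*sin(sqrt(3)*7^(1/4)*b/3) + C4*cos(sqrt(3)*7^(1/4)*b/3))*exp(sqrt(3)*7^(1/4)*b/3) + 9/4


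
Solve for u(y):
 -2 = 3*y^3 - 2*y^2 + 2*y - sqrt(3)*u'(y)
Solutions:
 u(y) = C1 + sqrt(3)*y^4/4 - 2*sqrt(3)*y^3/9 + sqrt(3)*y^2/3 + 2*sqrt(3)*y/3


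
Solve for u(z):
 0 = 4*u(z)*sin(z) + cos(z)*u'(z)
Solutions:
 u(z) = C1*cos(z)^4


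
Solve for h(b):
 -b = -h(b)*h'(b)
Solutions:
 h(b) = -sqrt(C1 + b^2)
 h(b) = sqrt(C1 + b^2)


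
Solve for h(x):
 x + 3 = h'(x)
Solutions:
 h(x) = C1 + x^2/2 + 3*x


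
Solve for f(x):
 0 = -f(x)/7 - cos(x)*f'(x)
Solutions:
 f(x) = C1*(sin(x) - 1)^(1/14)/(sin(x) + 1)^(1/14)


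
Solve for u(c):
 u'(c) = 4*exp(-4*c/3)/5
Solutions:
 u(c) = C1 - 3*exp(-4*c/3)/5


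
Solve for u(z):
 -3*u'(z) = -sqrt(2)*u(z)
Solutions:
 u(z) = C1*exp(sqrt(2)*z/3)


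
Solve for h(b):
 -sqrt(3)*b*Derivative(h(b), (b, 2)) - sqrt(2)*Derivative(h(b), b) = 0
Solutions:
 h(b) = C1 + C2*b^(1 - sqrt(6)/3)


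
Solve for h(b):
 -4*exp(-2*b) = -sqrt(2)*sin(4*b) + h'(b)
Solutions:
 h(b) = C1 - sqrt(2)*cos(4*b)/4 + 2*exp(-2*b)


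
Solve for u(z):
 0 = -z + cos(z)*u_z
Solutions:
 u(z) = C1 + Integral(z/cos(z), z)


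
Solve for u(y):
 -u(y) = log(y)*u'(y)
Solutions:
 u(y) = C1*exp(-li(y))


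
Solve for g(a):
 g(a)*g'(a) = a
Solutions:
 g(a) = -sqrt(C1 + a^2)
 g(a) = sqrt(C1 + a^2)


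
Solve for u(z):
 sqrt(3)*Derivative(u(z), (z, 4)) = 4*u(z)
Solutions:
 u(z) = C1*exp(-sqrt(2)*3^(7/8)*z/3) + C2*exp(sqrt(2)*3^(7/8)*z/3) + C3*sin(sqrt(2)*3^(7/8)*z/3) + C4*cos(sqrt(2)*3^(7/8)*z/3)


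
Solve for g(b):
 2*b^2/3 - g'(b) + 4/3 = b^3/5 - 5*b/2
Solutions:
 g(b) = C1 - b^4/20 + 2*b^3/9 + 5*b^2/4 + 4*b/3


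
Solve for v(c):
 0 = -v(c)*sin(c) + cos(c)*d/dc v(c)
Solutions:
 v(c) = C1/cos(c)


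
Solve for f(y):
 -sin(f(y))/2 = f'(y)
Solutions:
 f(y) = -acos((-C1 - exp(y))/(C1 - exp(y))) + 2*pi
 f(y) = acos((-C1 - exp(y))/(C1 - exp(y)))


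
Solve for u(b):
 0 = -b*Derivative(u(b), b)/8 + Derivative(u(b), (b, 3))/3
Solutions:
 u(b) = C1 + Integral(C2*airyai(3^(1/3)*b/2) + C3*airybi(3^(1/3)*b/2), b)


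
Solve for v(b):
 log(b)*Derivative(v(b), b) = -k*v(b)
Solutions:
 v(b) = C1*exp(-k*li(b))


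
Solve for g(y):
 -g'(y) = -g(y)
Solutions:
 g(y) = C1*exp(y)


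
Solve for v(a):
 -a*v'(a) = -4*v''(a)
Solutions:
 v(a) = C1 + C2*erfi(sqrt(2)*a/4)


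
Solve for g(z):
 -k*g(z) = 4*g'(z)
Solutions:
 g(z) = C1*exp(-k*z/4)


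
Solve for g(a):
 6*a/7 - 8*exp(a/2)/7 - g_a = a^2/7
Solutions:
 g(a) = C1 - a^3/21 + 3*a^2/7 - 16*exp(a/2)/7


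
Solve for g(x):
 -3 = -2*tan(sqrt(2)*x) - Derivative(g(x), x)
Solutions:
 g(x) = C1 + 3*x + sqrt(2)*log(cos(sqrt(2)*x))


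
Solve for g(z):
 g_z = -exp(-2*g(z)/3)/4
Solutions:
 g(z) = 3*log(-sqrt(C1 - z)) - 3*log(6)/2
 g(z) = 3*log(C1 - z/6)/2


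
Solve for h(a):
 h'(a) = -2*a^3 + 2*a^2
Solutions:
 h(a) = C1 - a^4/2 + 2*a^3/3


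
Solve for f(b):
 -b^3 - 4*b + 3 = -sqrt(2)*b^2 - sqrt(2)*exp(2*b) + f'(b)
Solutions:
 f(b) = C1 - b^4/4 + sqrt(2)*b^3/3 - 2*b^2 + 3*b + sqrt(2)*exp(2*b)/2


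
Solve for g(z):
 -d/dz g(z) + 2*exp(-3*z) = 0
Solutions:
 g(z) = C1 - 2*exp(-3*z)/3


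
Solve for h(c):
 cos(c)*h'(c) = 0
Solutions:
 h(c) = C1


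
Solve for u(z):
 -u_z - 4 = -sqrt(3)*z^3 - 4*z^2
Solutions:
 u(z) = C1 + sqrt(3)*z^4/4 + 4*z^3/3 - 4*z


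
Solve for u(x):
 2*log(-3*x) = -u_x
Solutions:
 u(x) = C1 - 2*x*log(-x) + 2*x*(1 - log(3))


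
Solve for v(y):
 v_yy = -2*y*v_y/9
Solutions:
 v(y) = C1 + C2*erf(y/3)


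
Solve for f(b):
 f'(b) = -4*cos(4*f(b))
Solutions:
 f(b) = -asin((C1 + exp(32*b))/(C1 - exp(32*b)))/4 + pi/4
 f(b) = asin((C1 + exp(32*b))/(C1 - exp(32*b)))/4


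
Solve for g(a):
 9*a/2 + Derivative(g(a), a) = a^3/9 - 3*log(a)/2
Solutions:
 g(a) = C1 + a^4/36 - 9*a^2/4 - 3*a*log(a)/2 + 3*a/2


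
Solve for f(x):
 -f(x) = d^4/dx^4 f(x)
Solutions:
 f(x) = (C1*sin(sqrt(2)*x/2) + C2*cos(sqrt(2)*x/2))*exp(-sqrt(2)*x/2) + (C3*sin(sqrt(2)*x/2) + C4*cos(sqrt(2)*x/2))*exp(sqrt(2)*x/2)


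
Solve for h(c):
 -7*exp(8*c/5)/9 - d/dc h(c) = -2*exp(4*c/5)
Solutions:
 h(c) = C1 - 35*exp(8*c/5)/72 + 5*exp(4*c/5)/2


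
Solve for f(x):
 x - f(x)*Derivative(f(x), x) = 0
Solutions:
 f(x) = -sqrt(C1 + x^2)
 f(x) = sqrt(C1 + x^2)


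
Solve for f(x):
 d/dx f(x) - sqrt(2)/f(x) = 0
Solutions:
 f(x) = -sqrt(C1 + 2*sqrt(2)*x)
 f(x) = sqrt(C1 + 2*sqrt(2)*x)


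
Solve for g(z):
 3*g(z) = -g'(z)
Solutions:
 g(z) = C1*exp(-3*z)


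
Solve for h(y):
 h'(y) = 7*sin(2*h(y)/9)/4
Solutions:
 -7*y/4 + 9*log(cos(2*h(y)/9) - 1)/4 - 9*log(cos(2*h(y)/9) + 1)/4 = C1


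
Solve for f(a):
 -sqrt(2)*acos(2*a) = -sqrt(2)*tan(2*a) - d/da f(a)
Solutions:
 f(a) = C1 + sqrt(2)*(a*acos(2*a) - sqrt(1 - 4*a^2)/2) + sqrt(2)*log(cos(2*a))/2


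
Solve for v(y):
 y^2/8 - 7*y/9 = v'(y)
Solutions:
 v(y) = C1 + y^3/24 - 7*y^2/18


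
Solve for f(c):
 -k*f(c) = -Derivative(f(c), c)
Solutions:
 f(c) = C1*exp(c*k)


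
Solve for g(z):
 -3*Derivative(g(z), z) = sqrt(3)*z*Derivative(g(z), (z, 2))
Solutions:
 g(z) = C1 + C2*z^(1 - sqrt(3))


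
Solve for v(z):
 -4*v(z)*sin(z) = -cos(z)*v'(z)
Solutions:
 v(z) = C1/cos(z)^4


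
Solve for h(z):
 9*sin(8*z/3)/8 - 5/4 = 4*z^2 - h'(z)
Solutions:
 h(z) = C1 + 4*z^3/3 + 5*z/4 + 27*cos(8*z/3)/64


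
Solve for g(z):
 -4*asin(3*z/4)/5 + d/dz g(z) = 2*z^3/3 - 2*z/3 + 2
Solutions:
 g(z) = C1 + z^4/6 - z^2/3 + 4*z*asin(3*z/4)/5 + 2*z + 4*sqrt(16 - 9*z^2)/15


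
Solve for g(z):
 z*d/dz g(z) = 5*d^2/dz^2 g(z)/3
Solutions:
 g(z) = C1 + C2*erfi(sqrt(30)*z/10)


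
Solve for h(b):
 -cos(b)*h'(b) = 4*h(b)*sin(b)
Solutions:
 h(b) = C1*cos(b)^4


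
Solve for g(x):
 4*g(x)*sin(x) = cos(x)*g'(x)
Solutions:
 g(x) = C1/cos(x)^4


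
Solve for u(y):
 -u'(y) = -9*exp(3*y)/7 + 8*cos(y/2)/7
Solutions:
 u(y) = C1 + 3*exp(3*y)/7 - 16*sin(y/2)/7


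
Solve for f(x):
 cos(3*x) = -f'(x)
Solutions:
 f(x) = C1 - sin(3*x)/3


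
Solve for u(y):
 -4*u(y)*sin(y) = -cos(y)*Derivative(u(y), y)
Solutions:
 u(y) = C1/cos(y)^4


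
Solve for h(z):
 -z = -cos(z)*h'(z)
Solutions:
 h(z) = C1 + Integral(z/cos(z), z)


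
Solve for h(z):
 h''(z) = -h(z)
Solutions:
 h(z) = C1*sin(z) + C2*cos(z)


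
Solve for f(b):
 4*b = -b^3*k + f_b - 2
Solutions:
 f(b) = C1 + b^4*k/4 + 2*b^2 + 2*b


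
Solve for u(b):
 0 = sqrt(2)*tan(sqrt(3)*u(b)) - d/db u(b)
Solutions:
 u(b) = sqrt(3)*(pi - asin(C1*exp(sqrt(6)*b)))/3
 u(b) = sqrt(3)*asin(C1*exp(sqrt(6)*b))/3


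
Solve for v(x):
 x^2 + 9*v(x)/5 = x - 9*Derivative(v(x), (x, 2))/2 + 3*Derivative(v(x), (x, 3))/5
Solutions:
 v(x) = C1*exp(x*(-(2*sqrt(786) + 137)^(1/3) - 25/(2*sqrt(786) + 137)^(1/3) + 10)/4)*sin(sqrt(3)*x*(-(2*sqrt(786) + 137)^(1/3) + 25/(2*sqrt(786) + 137)^(1/3))/4) + C2*exp(x*(-(2*sqrt(786) + 137)^(1/3) - 25/(2*sqrt(786) + 137)^(1/3) + 10)/4)*cos(sqrt(3)*x*(-(2*sqrt(786) + 137)^(1/3) + 25/(2*sqrt(786) + 137)^(1/3))/4) + C3*exp(x*(25/(2*sqrt(786) + 137)^(1/3) + 5 + (2*sqrt(786) + 137)^(1/3))/2) - 5*x^2/9 + 5*x/9 + 25/9


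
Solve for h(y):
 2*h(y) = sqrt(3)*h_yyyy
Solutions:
 h(y) = C1*exp(-2^(1/4)*3^(7/8)*y/3) + C2*exp(2^(1/4)*3^(7/8)*y/3) + C3*sin(2^(1/4)*3^(7/8)*y/3) + C4*cos(2^(1/4)*3^(7/8)*y/3)


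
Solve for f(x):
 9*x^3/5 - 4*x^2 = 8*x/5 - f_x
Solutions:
 f(x) = C1 - 9*x^4/20 + 4*x^3/3 + 4*x^2/5


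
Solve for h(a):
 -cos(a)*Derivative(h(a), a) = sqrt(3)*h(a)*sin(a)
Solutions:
 h(a) = C1*cos(a)^(sqrt(3))


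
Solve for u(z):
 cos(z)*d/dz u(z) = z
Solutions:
 u(z) = C1 + Integral(z/cos(z), z)


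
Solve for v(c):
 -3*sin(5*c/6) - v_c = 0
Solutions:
 v(c) = C1 + 18*cos(5*c/6)/5


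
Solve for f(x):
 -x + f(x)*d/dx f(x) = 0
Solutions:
 f(x) = -sqrt(C1 + x^2)
 f(x) = sqrt(C1 + x^2)


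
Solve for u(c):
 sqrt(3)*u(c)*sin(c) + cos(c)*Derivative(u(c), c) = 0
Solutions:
 u(c) = C1*cos(c)^(sqrt(3))


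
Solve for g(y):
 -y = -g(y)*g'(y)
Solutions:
 g(y) = -sqrt(C1 + y^2)
 g(y) = sqrt(C1 + y^2)


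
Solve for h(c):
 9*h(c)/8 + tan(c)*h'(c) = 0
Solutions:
 h(c) = C1/sin(c)^(9/8)


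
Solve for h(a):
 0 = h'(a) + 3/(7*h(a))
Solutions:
 h(a) = -sqrt(C1 - 42*a)/7
 h(a) = sqrt(C1 - 42*a)/7


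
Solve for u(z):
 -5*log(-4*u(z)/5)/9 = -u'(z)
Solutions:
 -9*Integral(1/(log(-_y) - log(5) + 2*log(2)), (_y, u(z)))/5 = C1 - z


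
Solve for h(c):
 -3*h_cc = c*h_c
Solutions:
 h(c) = C1 + C2*erf(sqrt(6)*c/6)


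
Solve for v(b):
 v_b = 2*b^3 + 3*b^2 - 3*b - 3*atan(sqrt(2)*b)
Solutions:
 v(b) = C1 + b^4/2 + b^3 - 3*b^2/2 - 3*b*atan(sqrt(2)*b) + 3*sqrt(2)*log(2*b^2 + 1)/4


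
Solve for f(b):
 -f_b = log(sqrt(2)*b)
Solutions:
 f(b) = C1 - b*log(b) - b*log(2)/2 + b


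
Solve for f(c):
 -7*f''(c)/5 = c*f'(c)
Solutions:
 f(c) = C1 + C2*erf(sqrt(70)*c/14)


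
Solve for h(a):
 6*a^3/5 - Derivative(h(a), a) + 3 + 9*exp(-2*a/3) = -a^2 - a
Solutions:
 h(a) = C1 + 3*a^4/10 + a^3/3 + a^2/2 + 3*a - 27*exp(-2*a/3)/2


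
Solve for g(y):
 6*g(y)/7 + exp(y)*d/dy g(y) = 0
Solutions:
 g(y) = C1*exp(6*exp(-y)/7)


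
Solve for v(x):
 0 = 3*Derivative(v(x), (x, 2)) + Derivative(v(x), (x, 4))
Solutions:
 v(x) = C1 + C2*x + C3*sin(sqrt(3)*x) + C4*cos(sqrt(3)*x)


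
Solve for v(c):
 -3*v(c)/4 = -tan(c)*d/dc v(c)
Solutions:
 v(c) = C1*sin(c)^(3/4)


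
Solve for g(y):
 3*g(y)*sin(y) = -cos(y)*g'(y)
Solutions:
 g(y) = C1*cos(y)^3


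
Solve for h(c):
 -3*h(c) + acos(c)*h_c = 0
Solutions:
 h(c) = C1*exp(3*Integral(1/acos(c), c))


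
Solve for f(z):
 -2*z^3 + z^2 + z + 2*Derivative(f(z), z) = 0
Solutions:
 f(z) = C1 + z^4/4 - z^3/6 - z^2/4


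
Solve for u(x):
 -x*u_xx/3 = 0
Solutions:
 u(x) = C1 + C2*x


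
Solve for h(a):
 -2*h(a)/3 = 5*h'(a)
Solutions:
 h(a) = C1*exp(-2*a/15)


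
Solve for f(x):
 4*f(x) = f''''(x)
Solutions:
 f(x) = C1*exp(-sqrt(2)*x) + C2*exp(sqrt(2)*x) + C3*sin(sqrt(2)*x) + C4*cos(sqrt(2)*x)


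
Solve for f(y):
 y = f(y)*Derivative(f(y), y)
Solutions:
 f(y) = -sqrt(C1 + y^2)
 f(y) = sqrt(C1 + y^2)


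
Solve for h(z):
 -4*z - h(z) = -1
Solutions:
 h(z) = 1 - 4*z


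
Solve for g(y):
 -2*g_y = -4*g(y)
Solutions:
 g(y) = C1*exp(2*y)


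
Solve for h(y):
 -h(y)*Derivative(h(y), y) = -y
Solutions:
 h(y) = -sqrt(C1 + y^2)
 h(y) = sqrt(C1 + y^2)


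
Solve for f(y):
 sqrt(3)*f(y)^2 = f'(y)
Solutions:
 f(y) = -1/(C1 + sqrt(3)*y)


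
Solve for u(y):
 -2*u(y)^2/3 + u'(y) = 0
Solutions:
 u(y) = -3/(C1 + 2*y)


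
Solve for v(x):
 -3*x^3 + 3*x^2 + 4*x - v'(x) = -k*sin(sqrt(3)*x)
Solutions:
 v(x) = C1 - sqrt(3)*k*cos(sqrt(3)*x)/3 - 3*x^4/4 + x^3 + 2*x^2


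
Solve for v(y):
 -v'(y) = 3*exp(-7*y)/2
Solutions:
 v(y) = C1 + 3*exp(-7*y)/14


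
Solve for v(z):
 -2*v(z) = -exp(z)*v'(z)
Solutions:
 v(z) = C1*exp(-2*exp(-z))


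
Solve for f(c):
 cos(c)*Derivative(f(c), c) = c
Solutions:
 f(c) = C1 + Integral(c/cos(c), c)


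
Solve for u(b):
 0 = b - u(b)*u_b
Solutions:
 u(b) = -sqrt(C1 + b^2)
 u(b) = sqrt(C1 + b^2)


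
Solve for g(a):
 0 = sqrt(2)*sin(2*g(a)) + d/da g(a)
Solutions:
 g(a) = pi - acos((-C1 - exp(4*sqrt(2)*a))/(C1 - exp(4*sqrt(2)*a)))/2
 g(a) = acos((-C1 - exp(4*sqrt(2)*a))/(C1 - exp(4*sqrt(2)*a)))/2


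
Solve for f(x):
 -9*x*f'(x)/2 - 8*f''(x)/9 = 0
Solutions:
 f(x) = C1 + C2*erf(9*sqrt(2)*x/8)


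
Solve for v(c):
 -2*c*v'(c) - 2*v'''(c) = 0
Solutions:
 v(c) = C1 + Integral(C2*airyai(-c) + C3*airybi(-c), c)


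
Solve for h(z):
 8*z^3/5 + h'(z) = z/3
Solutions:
 h(z) = C1 - 2*z^4/5 + z^2/6


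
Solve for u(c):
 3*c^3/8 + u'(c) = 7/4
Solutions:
 u(c) = C1 - 3*c^4/32 + 7*c/4


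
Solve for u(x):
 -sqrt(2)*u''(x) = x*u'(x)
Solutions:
 u(x) = C1 + C2*erf(2^(1/4)*x/2)


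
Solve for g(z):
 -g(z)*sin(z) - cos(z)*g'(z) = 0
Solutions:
 g(z) = C1*cos(z)


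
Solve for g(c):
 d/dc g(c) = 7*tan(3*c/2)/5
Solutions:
 g(c) = C1 - 14*log(cos(3*c/2))/15


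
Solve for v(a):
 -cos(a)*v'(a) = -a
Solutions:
 v(a) = C1 + Integral(a/cos(a), a)


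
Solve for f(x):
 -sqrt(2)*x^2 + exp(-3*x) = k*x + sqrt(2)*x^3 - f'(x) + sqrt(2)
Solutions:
 f(x) = C1 + k*x^2/2 + sqrt(2)*x^4/4 + sqrt(2)*x^3/3 + sqrt(2)*x + exp(-3*x)/3


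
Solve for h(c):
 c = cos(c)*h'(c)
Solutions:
 h(c) = C1 + Integral(c/cos(c), c)


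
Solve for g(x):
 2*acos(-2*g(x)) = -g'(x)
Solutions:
 Integral(1/acos(-2*_y), (_y, g(x))) = C1 - 2*x


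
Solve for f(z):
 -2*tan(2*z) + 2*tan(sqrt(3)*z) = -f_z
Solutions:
 f(z) = C1 - log(cos(2*z)) + 2*sqrt(3)*log(cos(sqrt(3)*z))/3


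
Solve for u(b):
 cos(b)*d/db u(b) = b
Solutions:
 u(b) = C1 + Integral(b/cos(b), b)


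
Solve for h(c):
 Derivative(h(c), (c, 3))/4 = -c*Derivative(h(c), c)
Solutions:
 h(c) = C1 + Integral(C2*airyai(-2^(2/3)*c) + C3*airybi(-2^(2/3)*c), c)


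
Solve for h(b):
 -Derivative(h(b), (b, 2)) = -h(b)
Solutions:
 h(b) = C1*exp(-b) + C2*exp(b)


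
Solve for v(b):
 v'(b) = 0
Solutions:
 v(b) = C1


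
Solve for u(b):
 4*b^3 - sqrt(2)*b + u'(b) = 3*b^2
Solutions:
 u(b) = C1 - b^4 + b^3 + sqrt(2)*b^2/2


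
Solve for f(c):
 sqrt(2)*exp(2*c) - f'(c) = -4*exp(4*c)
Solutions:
 f(c) = C1 + exp(4*c) + sqrt(2)*exp(2*c)/2


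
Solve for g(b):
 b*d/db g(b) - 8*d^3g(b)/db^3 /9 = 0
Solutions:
 g(b) = C1 + Integral(C2*airyai(3^(2/3)*b/2) + C3*airybi(3^(2/3)*b/2), b)


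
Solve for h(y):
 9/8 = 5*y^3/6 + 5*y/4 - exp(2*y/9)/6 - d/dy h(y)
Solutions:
 h(y) = C1 + 5*y^4/24 + 5*y^2/8 - 9*y/8 - 3*exp(2*y/9)/4
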